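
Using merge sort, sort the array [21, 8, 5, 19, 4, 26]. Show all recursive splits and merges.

Merge sort trace:

Split: [21, 8, 5, 19, 4, 26] -> [21, 8, 5] and [19, 4, 26]
  Split: [21, 8, 5] -> [21] and [8, 5]
    Split: [8, 5] -> [8] and [5]
    Merge: [8] + [5] -> [5, 8]
  Merge: [21] + [5, 8] -> [5, 8, 21]
  Split: [19, 4, 26] -> [19] and [4, 26]
    Split: [4, 26] -> [4] and [26]
    Merge: [4] + [26] -> [4, 26]
  Merge: [19] + [4, 26] -> [4, 19, 26]
Merge: [5, 8, 21] + [4, 19, 26] -> [4, 5, 8, 19, 21, 26]

Final sorted array: [4, 5, 8, 19, 21, 26]

The merge sort proceeds by recursively splitting the array and merging sorted halves.
After all merges, the sorted array is [4, 5, 8, 19, 21, 26].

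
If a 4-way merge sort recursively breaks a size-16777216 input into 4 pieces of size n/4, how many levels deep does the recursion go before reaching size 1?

For divide and conquer with division factor 4:

Problem sizes at each level:
Level 0: 16777216
Level 1: 4194304
Level 2: 1048576
Level 3: 262144
Level 4: 65536
Level 5: 16384
Level 6: 4096
Level 7: 1024
Level 8: 256
Level 9: 64
Level 10: 16
Level 11: 4
Level 12: 1

The root is level 0 and the size-1 base case is level 12 (the tree spans levels 0 through 12, i.e. 13 levels counting the root), so the depth is the number of divisions: log_4(16777216) = 12

The recursion tree depth is log_4(16777216) = 12. At each level, the problem size is divided by 4, so it takes 12 divisions to reduce to a base case of size 1. The algorithm makes 4 recursive calls at each level.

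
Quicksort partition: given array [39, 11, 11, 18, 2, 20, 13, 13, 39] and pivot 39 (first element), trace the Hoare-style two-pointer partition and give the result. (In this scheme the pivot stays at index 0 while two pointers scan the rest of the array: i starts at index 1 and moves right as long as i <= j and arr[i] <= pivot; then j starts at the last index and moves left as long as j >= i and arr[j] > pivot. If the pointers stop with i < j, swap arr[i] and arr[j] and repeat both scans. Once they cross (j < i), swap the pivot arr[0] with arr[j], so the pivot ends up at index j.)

Hoare-style two-pointer partition with pivot = 39:

Initial array: [39, 11, 11, 18, 2, 20, 13, 13, 39]

Pointers start at i = 1, j = 8.
i ends at 9, j ends at 8: the pointers have crossed (j < i), so scanning stops.

Swap pivot arr[0] with arr[8] to place pivot at position 8: [39, 11, 11, 18, 2, 20, 13, 13, 39]
Pivot position: 8

After partitioning with pivot 39, the array becomes [39, 11, 11, 18, 2, 20, 13, 13, 39]. The pivot is placed at index 8. All elements to the left of the pivot are <= 39, and all elements to the right are > 39.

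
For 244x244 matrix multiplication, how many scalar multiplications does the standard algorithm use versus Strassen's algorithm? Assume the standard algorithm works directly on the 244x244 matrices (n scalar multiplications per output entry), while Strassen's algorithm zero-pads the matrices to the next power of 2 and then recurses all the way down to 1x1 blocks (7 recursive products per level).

Matrix multiplication for 244x244 matrices:

Strassen's algorithm requires power-of-2 dimensions. Pad 244x244 to 256x256 (next power of 2).

Standard algorithm: 244^3 = 14526784 multiplications
Strassen's algorithm: 7^(log2(256)) = 7^8 = 5764801 multiplications
Savings: 14526784 - 5764801 = 8761983 multiplications

Standard: 14526784 multiplications (244^3). Strassen: 5764801 multiplications (7^8, after padding to 256x256). Strassen reduces 8 recursive multiplications to 7 at each level.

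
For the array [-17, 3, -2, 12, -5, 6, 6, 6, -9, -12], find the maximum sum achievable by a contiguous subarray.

Using Kadane's algorithm on [-17, 3, -2, 12, -5, 6, 6, 6, -9, -12]:

Scanning through the array:
Position 1 (value 3): max_ending_here = 3, max_so_far = 3
Position 2 (value -2): max_ending_here = 1, max_so_far = 3
Position 3 (value 12): max_ending_here = 13, max_so_far = 13
Position 4 (value -5): max_ending_here = 8, max_so_far = 13
Position 5 (value 6): max_ending_here = 14, max_so_far = 14
Position 6 (value 6): max_ending_here = 20, max_so_far = 20
Position 7 (value 6): max_ending_here = 26, max_so_far = 26
Position 8 (value -9): max_ending_here = 17, max_so_far = 26
Position 9 (value -12): max_ending_here = 5, max_so_far = 26

Maximum subarray: [3, -2, 12, -5, 6, 6, 6]
Maximum sum: 26

The maximum subarray is [3, -2, 12, -5, 6, 6, 6] with sum 26. This subarray runs from index 1 to index 7.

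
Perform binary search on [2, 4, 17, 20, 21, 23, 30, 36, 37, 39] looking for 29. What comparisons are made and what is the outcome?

Binary search for 29 in [2, 4, 17, 20, 21, 23, 30, 36, 37, 39]:

lo=0, hi=9, mid=4, arr[mid]=21 -> 21 < 29, search right half
lo=5, hi=9, mid=7, arr[mid]=36 -> 36 > 29, search left half
lo=5, hi=6, mid=5, arr[mid]=23 -> 23 < 29, search right half
lo=6, hi=6, mid=6, arr[mid]=30 -> 30 > 29, search left half
lo=6 > hi=5, target 29 not found

Binary search determines that 29 is not in the array after 4 comparisons. The search space was exhausted without finding the target.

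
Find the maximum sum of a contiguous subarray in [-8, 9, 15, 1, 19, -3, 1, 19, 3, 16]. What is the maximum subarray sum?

Using Kadane's algorithm on [-8, 9, 15, 1, 19, -3, 1, 19, 3, 16]:

Scanning through the array:
Position 1 (value 9): max_ending_here = 9, max_so_far = 9
Position 2 (value 15): max_ending_here = 24, max_so_far = 24
Position 3 (value 1): max_ending_here = 25, max_so_far = 25
Position 4 (value 19): max_ending_here = 44, max_so_far = 44
Position 5 (value -3): max_ending_here = 41, max_so_far = 44
Position 6 (value 1): max_ending_here = 42, max_so_far = 44
Position 7 (value 19): max_ending_here = 61, max_so_far = 61
Position 8 (value 3): max_ending_here = 64, max_so_far = 64
Position 9 (value 16): max_ending_here = 80, max_so_far = 80

Maximum subarray: [9, 15, 1, 19, -3, 1, 19, 3, 16]
Maximum sum: 80

The maximum subarray is [9, 15, 1, 19, -3, 1, 19, 3, 16] with sum 80. This subarray runs from index 1 to index 9.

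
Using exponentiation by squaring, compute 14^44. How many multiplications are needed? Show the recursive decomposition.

Computing 14^44 by squaring (build up from 14^1; each line after the first costs one multiplication):

14^1 = 14
14^2 = (14^1)^2 = 14^2 = 196
14^4 = (14^2)^2 = 196^2 = 38416
14^5 = 14 * 14^4 = 14 * 38416 = 537824
14^10 = (14^5)^2 = 537824^2 = 289254654976
14^11 = 14 * 14^10 = 14 * 289254654976 = 4049565169664
14^22 = (14^11)^2 = 4049565169664^2 = 16398978063355821105872896
14^44 = (14^22)^2 = 16398978063355821105872896^2 = 268926481522425436988250652599945506664302107426816

Result: 268926481522425436988250652599945506664302107426816
Multiplications needed: 7 (7 lines after 14^1)

14^44 = 268926481522425436988250652599945506664302107426816. Using exponentiation by squaring, this requires 7 multiplications. The key idea: if the exponent is even, square the half-power; if odd, multiply by the base once.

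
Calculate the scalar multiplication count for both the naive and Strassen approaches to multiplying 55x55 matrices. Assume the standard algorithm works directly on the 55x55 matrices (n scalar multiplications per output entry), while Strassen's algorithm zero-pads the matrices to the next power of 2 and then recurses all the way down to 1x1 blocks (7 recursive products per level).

Matrix multiplication for 55x55 matrices:

Strassen's algorithm requires power-of-2 dimensions. Pad 55x55 to 64x64 (next power of 2).

Standard algorithm: 55^3 = 166375 multiplications
Strassen's algorithm: 7^(log2(64)) = 7^6 = 117649 multiplications
Savings: 166375 - 117649 = 48726 multiplications

Standard: 166375 multiplications (55^3). Strassen: 117649 multiplications (7^6, after padding to 64x64). Strassen reduces 8 recursive multiplications to 7 at each level.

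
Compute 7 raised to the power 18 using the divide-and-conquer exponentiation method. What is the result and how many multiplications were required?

Computing 7^18 by squaring (build up from 7^1; each line after the first costs one multiplication):

7^1 = 7
7^2 = (7^1)^2 = 7^2 = 49
7^4 = (7^2)^2 = 49^2 = 2401
7^8 = (7^4)^2 = 2401^2 = 5764801
7^9 = 7 * 7^8 = 7 * 5764801 = 40353607
7^18 = (7^9)^2 = 40353607^2 = 1628413597910449

Result: 1628413597910449
Multiplications needed: 5 (5 lines after 7^1)

7^18 = 1628413597910449. Using exponentiation by squaring, this requires 5 multiplications. The key idea: if the exponent is even, square the half-power; if odd, multiply by the base once.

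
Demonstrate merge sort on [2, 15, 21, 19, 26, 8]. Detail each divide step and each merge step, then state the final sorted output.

Merge sort trace:

Split: [2, 15, 21, 19, 26, 8] -> [2, 15, 21] and [19, 26, 8]
  Split: [2, 15, 21] -> [2] and [15, 21]
    Split: [15, 21] -> [15] and [21]
    Merge: [15] + [21] -> [15, 21]
  Merge: [2] + [15, 21] -> [2, 15, 21]
  Split: [19, 26, 8] -> [19] and [26, 8]
    Split: [26, 8] -> [26] and [8]
    Merge: [26] + [8] -> [8, 26]
  Merge: [19] + [8, 26] -> [8, 19, 26]
Merge: [2, 15, 21] + [8, 19, 26] -> [2, 8, 15, 19, 21, 26]

Final sorted array: [2, 8, 15, 19, 21, 26]

The merge sort proceeds by recursively splitting the array and merging sorted halves.
After all merges, the sorted array is [2, 8, 15, 19, 21, 26].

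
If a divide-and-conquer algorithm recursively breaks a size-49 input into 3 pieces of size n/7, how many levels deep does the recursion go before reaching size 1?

For divide and conquer with division factor 7:

Problem sizes at each level:
Level 0: 49
Level 1: 7
Level 2: 1

The root is level 0 and the size-1 base case is level 2 (the tree spans levels 0 through 2, i.e. 3 levels counting the root), so the depth is the number of divisions: log_7(49) = 2

The recursion tree depth is log_7(49) = 2. At each level, the problem size is divided by 7, so it takes 2 divisions to reduce to a base case of size 1. The algorithm makes 3 recursive calls at each level.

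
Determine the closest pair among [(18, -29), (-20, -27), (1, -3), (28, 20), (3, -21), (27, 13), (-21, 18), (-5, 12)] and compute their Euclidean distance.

Computing all pairwise distances among 8 points:

d((18, -29), (-20, -27)) = 38.0526
d((18, -29), (1, -3)) = 31.0644
d((18, -29), (28, 20)) = 50.01
d((18, -29), (3, -21)) = 17.0
d((18, -29), (27, 13)) = 42.9535
d((18, -29), (-21, 18)) = 61.0737
d((18, -29), (-5, 12)) = 47.0106
d((-20, -27), (1, -3)) = 31.8904
d((-20, -27), (28, 20)) = 67.1789
d((-20, -27), (3, -21)) = 23.7697
d((-20, -27), (27, 13)) = 61.7171
d((-20, -27), (-21, 18)) = 45.0111
d((-20, -27), (-5, 12)) = 41.7852
d((1, -3), (28, 20)) = 35.4683
d((1, -3), (3, -21)) = 18.1108
d((1, -3), (27, 13)) = 30.5287
d((1, -3), (-21, 18)) = 30.4138
d((1, -3), (-5, 12)) = 16.1555
d((28, 20), (3, -21)) = 48.0208
d((28, 20), (27, 13)) = 7.0711 <-- minimum
d((28, 20), (-21, 18)) = 49.0408
d((28, 20), (-5, 12)) = 33.9559
d((3, -21), (27, 13)) = 41.6173
d((3, -21), (-21, 18)) = 45.793
d((3, -21), (-5, 12)) = 33.9559
d((27, 13), (-21, 18)) = 48.2597
d((27, 13), (-5, 12)) = 32.0156
d((-21, 18), (-5, 12)) = 17.088

Closest pair: (28, 20) and (27, 13) with distance 7.0711

The closest pair is (28, 20) and (27, 13) with Euclidean distance 7.0711. For 8 points, brute-force pairwise comparison is shown above. For large n, the divide-and-conquer algorithm (sort by x, recurse on halves, check the dividing strip) achieves O(n log n).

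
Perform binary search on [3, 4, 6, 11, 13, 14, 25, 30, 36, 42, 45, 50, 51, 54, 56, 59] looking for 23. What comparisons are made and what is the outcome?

Binary search for 23 in [3, 4, 6, 11, 13, 14, 25, 30, 36, 42, 45, 50, 51, 54, 56, 59]:

lo=0, hi=15, mid=7, arr[mid]=30 -> 30 > 23, search left half
lo=0, hi=6, mid=3, arr[mid]=11 -> 11 < 23, search right half
lo=4, hi=6, mid=5, arr[mid]=14 -> 14 < 23, search right half
lo=6, hi=6, mid=6, arr[mid]=25 -> 25 > 23, search left half
lo=6 > hi=5, target 23 not found

Binary search determines that 23 is not in the array after 4 comparisons. The search space was exhausted without finding the target.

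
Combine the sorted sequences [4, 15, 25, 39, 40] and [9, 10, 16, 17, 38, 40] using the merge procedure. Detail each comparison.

Merging process:

Compare 4 vs 9: take 4 from left. Merged: [4]
Compare 15 vs 9: take 9 from right. Merged: [4, 9]
Compare 15 vs 10: take 10 from right. Merged: [4, 9, 10]
Compare 15 vs 16: take 15 from left. Merged: [4, 9, 10, 15]
Compare 25 vs 16: take 16 from right. Merged: [4, 9, 10, 15, 16]
Compare 25 vs 17: take 17 from right. Merged: [4, 9, 10, 15, 16, 17]
Compare 25 vs 38: take 25 from left. Merged: [4, 9, 10, 15, 16, 17, 25]
Compare 39 vs 38: take 38 from right. Merged: [4, 9, 10, 15, 16, 17, 25, 38]
Compare 39 vs 40: take 39 from left. Merged: [4, 9, 10, 15, 16, 17, 25, 38, 39]
Compare 40 vs 40: take 40 from left. Merged: [4, 9, 10, 15, 16, 17, 25, 38, 39, 40]
Append remaining from right: [40]. Merged: [4, 9, 10, 15, 16, 17, 25, 38, 39, 40, 40]

Final merged array: [4, 9, 10, 15, 16, 17, 25, 38, 39, 40, 40]
Total comparisons: 10

The merged array is [4, 9, 10, 15, 16, 17, 25, 38, 39, 40, 40], requiring 10 comparisons. The merge step runs in O(n) time where n is the total number of elements.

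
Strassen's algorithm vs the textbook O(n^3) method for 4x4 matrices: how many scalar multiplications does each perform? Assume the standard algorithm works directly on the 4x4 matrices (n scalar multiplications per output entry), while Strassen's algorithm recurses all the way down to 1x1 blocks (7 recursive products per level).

Matrix multiplication for 4x4 matrices:

Standard algorithm: 4^3 = 64 multiplications
Strassen's algorithm: 7^(log2(4)) = 7^2 = 49 multiplications
Savings: 64 - 49 = 15 multiplications

Standard: 64 multiplications (4^3). Strassen: 49 multiplications (7^2). Strassen reduces 8 recursive multiplications to 7 at each level.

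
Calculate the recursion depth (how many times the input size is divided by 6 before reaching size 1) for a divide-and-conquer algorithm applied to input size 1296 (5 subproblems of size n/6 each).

For divide and conquer with division factor 6:

Problem sizes at each level:
Level 0: 1296
Level 1: 216
Level 2: 36
Level 3: 6
Level 4: 1

The root is level 0 and the size-1 base case is level 4 (the tree spans levels 0 through 4, i.e. 5 levels counting the root), so the depth is the number of divisions: log_6(1296) = 4

The recursion tree depth is log_6(1296) = 4. At each level, the problem size is divided by 6, so it takes 4 divisions to reduce to a base case of size 1. The algorithm makes 5 recursive calls at each level.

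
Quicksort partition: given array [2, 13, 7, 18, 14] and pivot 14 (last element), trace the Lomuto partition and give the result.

Lomuto partition with pivot = 14:

Initial array: [2, 13, 7, 18, 14]

arr[0]=2 <= 14: swap with position 0, array becomes [2, 13, 7, 18, 14]
arr[1]=13 <= 14: swap with position 1, array becomes [2, 13, 7, 18, 14]
arr[2]=7 <= 14: swap with position 2, array becomes [2, 13, 7, 18, 14]
arr[3]=18 > 14: no swap

Place pivot at position 3: [2, 13, 7, 14, 18]
Pivot position: 3

After partitioning with pivot 14, the array becomes [2, 13, 7, 14, 18]. The pivot is placed at index 3. All elements to the left of the pivot are <= 14, and all elements to the right are > 14.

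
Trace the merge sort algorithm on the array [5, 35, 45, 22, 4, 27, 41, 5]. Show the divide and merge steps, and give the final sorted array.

Merge sort trace:

Split: [5, 35, 45, 22, 4, 27, 41, 5] -> [5, 35, 45, 22] and [4, 27, 41, 5]
  Split: [5, 35, 45, 22] -> [5, 35] and [45, 22]
    Split: [5, 35] -> [5] and [35]
    Merge: [5] + [35] -> [5, 35]
    Split: [45, 22] -> [45] and [22]
    Merge: [45] + [22] -> [22, 45]
  Merge: [5, 35] + [22, 45] -> [5, 22, 35, 45]
  Split: [4, 27, 41, 5] -> [4, 27] and [41, 5]
    Split: [4, 27] -> [4] and [27]
    Merge: [4] + [27] -> [4, 27]
    Split: [41, 5] -> [41] and [5]
    Merge: [41] + [5] -> [5, 41]
  Merge: [4, 27] + [5, 41] -> [4, 5, 27, 41]
Merge: [5, 22, 35, 45] + [4, 5, 27, 41] -> [4, 5, 5, 22, 27, 35, 41, 45]

Final sorted array: [4, 5, 5, 22, 27, 35, 41, 45]

The merge sort proceeds by recursively splitting the array and merging sorted halves.
After all merges, the sorted array is [4, 5, 5, 22, 27, 35, 41, 45].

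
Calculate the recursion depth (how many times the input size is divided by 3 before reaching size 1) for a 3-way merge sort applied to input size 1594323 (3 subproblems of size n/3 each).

For divide and conquer with division factor 3:

Problem sizes at each level:
Level 0: 1594323
Level 1: 531441
Level 2: 177147
Level 3: 59049
Level 4: 19683
Level 5: 6561
Level 6: 2187
Level 7: 729
Level 8: 243
Level 9: 81
Level 10: 27
Level 11: 9
Level 12: 3
Level 13: 1

The root is level 0 and the size-1 base case is level 13 (the tree spans levels 0 through 13, i.e. 14 levels counting the root), so the depth is the number of divisions: log_3(1594323) = 13

The recursion tree depth is log_3(1594323) = 13. At each level, the problem size is divided by 3, so it takes 13 divisions to reduce to a base case of size 1. The algorithm makes 3 recursive calls at each level.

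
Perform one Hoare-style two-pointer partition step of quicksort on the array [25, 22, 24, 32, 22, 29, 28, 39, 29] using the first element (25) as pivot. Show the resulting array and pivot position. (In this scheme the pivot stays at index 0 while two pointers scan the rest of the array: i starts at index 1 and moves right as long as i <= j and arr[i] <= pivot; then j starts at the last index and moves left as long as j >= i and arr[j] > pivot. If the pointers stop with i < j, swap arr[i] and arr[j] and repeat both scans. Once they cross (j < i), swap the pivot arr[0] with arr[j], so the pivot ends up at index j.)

Hoare-style two-pointer partition with pivot = 25:

Initial array: [25, 22, 24, 32, 22, 29, 28, 39, 29]

Pointers start at i = 1, j = 8.
i stops at index 3 (arr[3]=32 > 25), j stops at index 4 (arr[4]=22 <= 25): swap arr[3] and arr[4], array becomes [25, 22, 24, 22, 32, 29, 28, 39, 29]
i ends at 4, j ends at 3: the pointers have crossed (j < i), so scanning stops.

Swap pivot arr[0] with arr[3] to place pivot at position 3: [22, 22, 24, 25, 32, 29, 28, 39, 29]
Pivot position: 3

After partitioning with pivot 25, the array becomes [22, 22, 24, 25, 32, 29, 28, 39, 29]. The pivot is placed at index 3. All elements to the left of the pivot are <= 25, and all elements to the right are > 25.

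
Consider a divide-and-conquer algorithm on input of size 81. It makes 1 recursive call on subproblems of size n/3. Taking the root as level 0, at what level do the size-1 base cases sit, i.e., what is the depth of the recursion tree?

For divide and conquer with division factor 3:

Problem sizes at each level:
Level 0: 81
Level 1: 27
Level 2: 9
Level 3: 3
Level 4: 1

The root is level 0 and the size-1 base case is level 4 (the tree spans levels 0 through 4, i.e. 5 levels counting the root), so the depth is the number of divisions: log_3(81) = 4

The recursion tree depth is log_3(81) = 4. At each level, the problem size is divided by 3, so it takes 4 divisions to reduce to a base case of size 1. The algorithm makes 1 recursive call at each level.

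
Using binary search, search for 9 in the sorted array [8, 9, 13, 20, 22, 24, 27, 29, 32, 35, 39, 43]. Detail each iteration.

Binary search for 9 in [8, 9, 13, 20, 22, 24, 27, 29, 32, 35, 39, 43]:

lo=0, hi=11, mid=5, arr[mid]=24 -> 24 > 9, search left half
lo=0, hi=4, mid=2, arr[mid]=13 -> 13 > 9, search left half
lo=0, hi=1, mid=0, arr[mid]=8 -> 8 < 9, search right half
lo=1, hi=1, mid=1, arr[mid]=9 -> Found target at index 1!

Binary search finds 9 at index 1 after 4 comparisons. The search repeatedly halves the search space by comparing with the middle element.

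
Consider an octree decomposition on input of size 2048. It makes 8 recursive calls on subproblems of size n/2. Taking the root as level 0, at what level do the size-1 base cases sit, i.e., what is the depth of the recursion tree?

For divide and conquer with division factor 2:

Problem sizes at each level:
Level 0: 2048
Level 1: 1024
Level 2: 512
Level 3: 256
Level 4: 128
Level 5: 64
Level 6: 32
Level 7: 16
Level 8: 8
Level 9: 4
Level 10: 2
Level 11: 1

The root is level 0 and the size-1 base case is level 11 (the tree spans levels 0 through 11, i.e. 12 levels counting the root), so the depth is the number of divisions: log_2(2048) = 11

The recursion tree depth is log_2(2048) = 11. At each level, the problem size is divided by 2, so it takes 11 divisions to reduce to a base case of size 1. The algorithm makes 8 recursive calls at each level.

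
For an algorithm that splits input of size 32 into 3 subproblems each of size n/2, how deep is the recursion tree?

For divide and conquer with division factor 2:

Problem sizes at each level:
Level 0: 32
Level 1: 16
Level 2: 8
Level 3: 4
Level 4: 2
Level 5: 1

The root is level 0 and the size-1 base case is level 5 (the tree spans levels 0 through 5, i.e. 6 levels counting the root), so the depth is the number of divisions: log_2(32) = 5

The recursion tree depth is log_2(32) = 5. At each level, the problem size is divided by 2, so it takes 5 divisions to reduce to a base case of size 1. The algorithm makes 3 recursive calls at each level.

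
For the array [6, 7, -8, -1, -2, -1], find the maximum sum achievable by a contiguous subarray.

Using Kadane's algorithm on [6, 7, -8, -1, -2, -1]:

Scanning through the array:
Position 1 (value 7): max_ending_here = 13, max_so_far = 13
Position 2 (value -8): max_ending_here = 5, max_so_far = 13
Position 3 (value -1): max_ending_here = 4, max_so_far = 13
Position 4 (value -2): max_ending_here = 2, max_so_far = 13
Position 5 (value -1): max_ending_here = 1, max_so_far = 13

Maximum subarray: [6, 7]
Maximum sum: 13

The maximum subarray is [6, 7] with sum 13. This subarray runs from index 0 to index 1.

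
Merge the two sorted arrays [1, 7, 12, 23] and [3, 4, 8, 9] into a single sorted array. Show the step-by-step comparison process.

Merging process:

Compare 1 vs 3: take 1 from left. Merged: [1]
Compare 7 vs 3: take 3 from right. Merged: [1, 3]
Compare 7 vs 4: take 4 from right. Merged: [1, 3, 4]
Compare 7 vs 8: take 7 from left. Merged: [1, 3, 4, 7]
Compare 12 vs 8: take 8 from right. Merged: [1, 3, 4, 7, 8]
Compare 12 vs 9: take 9 from right. Merged: [1, 3, 4, 7, 8, 9]
Append remaining from left: [12, 23]. Merged: [1, 3, 4, 7, 8, 9, 12, 23]

Final merged array: [1, 3, 4, 7, 8, 9, 12, 23]
Total comparisons: 6

The merged array is [1, 3, 4, 7, 8, 9, 12, 23], requiring 6 comparisons. The merge step runs in O(n) time where n is the total number of elements.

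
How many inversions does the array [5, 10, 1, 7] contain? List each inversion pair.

Finding inversions in [5, 10, 1, 7]:

(0, 2): arr[0]=5 > arr[2]=1
(1, 2): arr[1]=10 > arr[2]=1
(1, 3): arr[1]=10 > arr[3]=7

Total inversions: 3

The array has 3 inversion(s): (0,2), (1,2), (1,3). Each pair (i,j) satisfies i < j and arr[i] > arr[j].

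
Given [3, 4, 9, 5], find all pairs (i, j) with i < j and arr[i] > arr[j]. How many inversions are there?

Finding inversions in [3, 4, 9, 5]:

(2, 3): arr[2]=9 > arr[3]=5

Total inversions: 1

The array has 1 inversion(s): (2,3). Each pair (i,j) satisfies i < j and arr[i] > arr[j].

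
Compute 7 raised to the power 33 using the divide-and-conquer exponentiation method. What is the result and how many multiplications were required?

Computing 7^33 by squaring (build up from 7^1; each line after the first costs one multiplication):

7^1 = 7
7^2 = (7^1)^2 = 7^2 = 49
7^4 = (7^2)^2 = 49^2 = 2401
7^8 = (7^4)^2 = 2401^2 = 5764801
7^16 = (7^8)^2 = 5764801^2 = 33232930569601
7^32 = (7^16)^2 = 33232930569601^2 = 1104427674243920646305299201
7^33 = 7 * 7^32 = 7 * 1104427674243920646305299201 = 7730993719707444524137094407

Result: 7730993719707444524137094407
Multiplications needed: 6 (6 lines after 7^1)

7^33 = 7730993719707444524137094407. Using exponentiation by squaring, this requires 6 multiplications. The key idea: if the exponent is even, square the half-power; if odd, multiply by the base once.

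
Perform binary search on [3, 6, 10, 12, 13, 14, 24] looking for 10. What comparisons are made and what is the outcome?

Binary search for 10 in [3, 6, 10, 12, 13, 14, 24]:

lo=0, hi=6, mid=3, arr[mid]=12 -> 12 > 10, search left half
lo=0, hi=2, mid=1, arr[mid]=6 -> 6 < 10, search right half
lo=2, hi=2, mid=2, arr[mid]=10 -> Found target at index 2!

Binary search finds 10 at index 2 after 3 comparisons. The search repeatedly halves the search space by comparing with the middle element.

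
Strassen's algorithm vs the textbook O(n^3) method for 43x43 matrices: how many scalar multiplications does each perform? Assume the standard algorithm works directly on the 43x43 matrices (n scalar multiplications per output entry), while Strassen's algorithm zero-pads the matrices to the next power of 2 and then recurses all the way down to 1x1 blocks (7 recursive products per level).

Matrix multiplication for 43x43 matrices:

Strassen's algorithm requires power-of-2 dimensions. Pad 43x43 to 64x64 (next power of 2).

Standard algorithm: 43^3 = 79507 multiplications
Strassen's algorithm: 7^(log2(64)) = 7^6 = 117649 multiplications
Difference: 79507 - 117649 = -38142 (Strassen uses MORE here due to padding overhead — for small or just-over-power-of-2 n, padding can outweigh the per-level savings)

Standard: 79507 multiplications (43^3). Strassen: 117649 multiplications (7^6, after padding to 64x64). Strassen reduces 8 recursive multiplications to 7 at each level.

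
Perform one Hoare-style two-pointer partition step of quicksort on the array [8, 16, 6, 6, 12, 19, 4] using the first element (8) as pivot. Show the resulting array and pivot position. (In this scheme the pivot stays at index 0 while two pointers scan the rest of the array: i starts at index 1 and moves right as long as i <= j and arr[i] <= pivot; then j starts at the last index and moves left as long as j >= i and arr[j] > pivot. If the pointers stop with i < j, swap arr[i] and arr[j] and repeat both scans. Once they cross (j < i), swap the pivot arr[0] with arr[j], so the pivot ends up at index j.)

Hoare-style two-pointer partition with pivot = 8:

Initial array: [8, 16, 6, 6, 12, 19, 4]

Pointers start at i = 1, j = 6.
i stops at index 1 (arr[1]=16 > 8), j stops at index 6 (arr[6]=4 <= 8): swap arr[1] and arr[6], array becomes [8, 4, 6, 6, 12, 19, 16]
i ends at 4, j ends at 3: the pointers have crossed (j < i), so scanning stops.

Swap pivot arr[0] with arr[3] to place pivot at position 3: [6, 4, 6, 8, 12, 19, 16]
Pivot position: 3

After partitioning with pivot 8, the array becomes [6, 4, 6, 8, 12, 19, 16]. The pivot is placed at index 3. All elements to the left of the pivot are <= 8, and all elements to the right are > 8.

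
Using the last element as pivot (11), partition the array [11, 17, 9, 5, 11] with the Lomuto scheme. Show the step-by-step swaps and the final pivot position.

Lomuto partition with pivot = 11:

Initial array: [11, 17, 9, 5, 11]

arr[0]=11 <= 11: swap with position 0, array becomes [11, 17, 9, 5, 11]
arr[1]=17 > 11: no swap
arr[2]=9 <= 11: swap with position 1, array becomes [11, 9, 17, 5, 11]
arr[3]=5 <= 11: swap with position 2, array becomes [11, 9, 5, 17, 11]

Place pivot at position 3: [11, 9, 5, 11, 17]
Pivot position: 3

After partitioning with pivot 11, the array becomes [11, 9, 5, 11, 17]. The pivot is placed at index 3. All elements to the left of the pivot are <= 11, and all elements to the right are > 11.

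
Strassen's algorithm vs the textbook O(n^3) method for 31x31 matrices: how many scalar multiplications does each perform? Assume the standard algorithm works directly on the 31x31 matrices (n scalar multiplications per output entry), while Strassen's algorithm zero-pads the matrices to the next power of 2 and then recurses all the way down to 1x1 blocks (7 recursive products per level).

Matrix multiplication for 31x31 matrices:

Strassen's algorithm requires power-of-2 dimensions. Pad 31x31 to 32x32 (next power of 2).

Standard algorithm: 31^3 = 29791 multiplications
Strassen's algorithm: 7^(log2(32)) = 7^5 = 16807 multiplications
Savings: 29791 - 16807 = 12984 multiplications

Standard: 29791 multiplications (31^3). Strassen: 16807 multiplications (7^5, after padding to 32x32). Strassen reduces 8 recursive multiplications to 7 at each level.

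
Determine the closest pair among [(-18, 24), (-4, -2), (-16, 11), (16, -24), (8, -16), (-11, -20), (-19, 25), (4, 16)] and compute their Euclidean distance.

Computing all pairwise distances among 8 points:

d((-18, 24), (-4, -2)) = 29.5296
d((-18, 24), (-16, 11)) = 13.1529
d((-18, 24), (16, -24)) = 58.8218
d((-18, 24), (8, -16)) = 47.7074
d((-18, 24), (-11, -20)) = 44.5533
d((-18, 24), (-19, 25)) = 1.4142 <-- minimum
d((-18, 24), (4, 16)) = 23.4094
d((-4, -2), (-16, 11)) = 17.6918
d((-4, -2), (16, -24)) = 29.7321
d((-4, -2), (8, -16)) = 18.4391
d((-4, -2), (-11, -20)) = 19.3132
d((-4, -2), (-19, 25)) = 30.8869
d((-4, -2), (4, 16)) = 19.6977
d((-16, 11), (16, -24)) = 47.4236
d((-16, 11), (8, -16)) = 36.1248
d((-16, 11), (-11, -20)) = 31.4006
d((-16, 11), (-19, 25)) = 14.3178
d((-16, 11), (4, 16)) = 20.6155
d((16, -24), (8, -16)) = 11.3137
d((16, -24), (-11, -20)) = 27.2947
d((16, -24), (-19, 25)) = 60.2163
d((16, -24), (4, 16)) = 41.7612
d((8, -16), (-11, -20)) = 19.4165
d((8, -16), (-19, 25)) = 49.0918
d((8, -16), (4, 16)) = 32.249
d((-11, -20), (-19, 25)) = 45.7056
d((-11, -20), (4, 16)) = 39.0
d((-19, 25), (4, 16)) = 24.6982

Closest pair: (-18, 24) and (-19, 25) with distance 1.4142

The closest pair is (-18, 24) and (-19, 25) with Euclidean distance 1.4142. For 8 points, brute-force pairwise comparison is shown above. For large n, the divide-and-conquer algorithm (sort by x, recurse on halves, check the dividing strip) achieves O(n log n).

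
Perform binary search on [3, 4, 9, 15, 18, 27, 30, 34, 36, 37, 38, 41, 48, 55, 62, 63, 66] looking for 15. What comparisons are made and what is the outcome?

Binary search for 15 in [3, 4, 9, 15, 18, 27, 30, 34, 36, 37, 38, 41, 48, 55, 62, 63, 66]:

lo=0, hi=16, mid=8, arr[mid]=36 -> 36 > 15, search left half
lo=0, hi=7, mid=3, arr[mid]=15 -> Found target at index 3!

Binary search finds 15 at index 3 after 2 comparisons. The search repeatedly halves the search space by comparing with the middle element.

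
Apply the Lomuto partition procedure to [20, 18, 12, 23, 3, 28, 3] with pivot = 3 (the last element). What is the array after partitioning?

Lomuto partition with pivot = 3:

Initial array: [20, 18, 12, 23, 3, 28, 3]

arr[0]=20 > 3: no swap
arr[1]=18 > 3: no swap
arr[2]=12 > 3: no swap
arr[3]=23 > 3: no swap
arr[4]=3 <= 3: swap with position 0, array becomes [3, 18, 12, 23, 20, 28, 3]
arr[5]=28 > 3: no swap

Place pivot at position 1: [3, 3, 12, 23, 20, 28, 18]
Pivot position: 1

After partitioning with pivot 3, the array becomes [3, 3, 12, 23, 20, 28, 18]. The pivot is placed at index 1. All elements to the left of the pivot are <= 3, and all elements to the right are > 3.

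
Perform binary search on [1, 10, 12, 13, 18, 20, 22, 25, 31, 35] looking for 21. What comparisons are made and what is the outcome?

Binary search for 21 in [1, 10, 12, 13, 18, 20, 22, 25, 31, 35]:

lo=0, hi=9, mid=4, arr[mid]=18 -> 18 < 21, search right half
lo=5, hi=9, mid=7, arr[mid]=25 -> 25 > 21, search left half
lo=5, hi=6, mid=5, arr[mid]=20 -> 20 < 21, search right half
lo=6, hi=6, mid=6, arr[mid]=22 -> 22 > 21, search left half
lo=6 > hi=5, target 21 not found

Binary search determines that 21 is not in the array after 4 comparisons. The search space was exhausted without finding the target.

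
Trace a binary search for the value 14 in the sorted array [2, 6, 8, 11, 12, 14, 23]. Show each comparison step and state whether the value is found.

Binary search for 14 in [2, 6, 8, 11, 12, 14, 23]:

lo=0, hi=6, mid=3, arr[mid]=11 -> 11 < 14, search right half
lo=4, hi=6, mid=5, arr[mid]=14 -> Found target at index 5!

Binary search finds 14 at index 5 after 2 comparisons. The search repeatedly halves the search space by comparing with the middle element.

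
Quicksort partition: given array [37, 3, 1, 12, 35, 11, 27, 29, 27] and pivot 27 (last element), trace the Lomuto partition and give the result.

Lomuto partition with pivot = 27:

Initial array: [37, 3, 1, 12, 35, 11, 27, 29, 27]

arr[0]=37 > 27: no swap
arr[1]=3 <= 27: swap with position 0, array becomes [3, 37, 1, 12, 35, 11, 27, 29, 27]
arr[2]=1 <= 27: swap with position 1, array becomes [3, 1, 37, 12, 35, 11, 27, 29, 27]
arr[3]=12 <= 27: swap with position 2, array becomes [3, 1, 12, 37, 35, 11, 27, 29, 27]
arr[4]=35 > 27: no swap
arr[5]=11 <= 27: swap with position 3, array becomes [3, 1, 12, 11, 35, 37, 27, 29, 27]
arr[6]=27 <= 27: swap with position 4, array becomes [3, 1, 12, 11, 27, 37, 35, 29, 27]
arr[7]=29 > 27: no swap

Place pivot at position 5: [3, 1, 12, 11, 27, 27, 35, 29, 37]
Pivot position: 5

After partitioning with pivot 27, the array becomes [3, 1, 12, 11, 27, 27, 35, 29, 37]. The pivot is placed at index 5. All elements to the left of the pivot are <= 27, and all elements to the right are > 27.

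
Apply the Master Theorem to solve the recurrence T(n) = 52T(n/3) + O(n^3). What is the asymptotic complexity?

Master Theorem for T(n) = 52T(n/3) + O(n^3):

a = 52, b = 3, c = 3
log_b(a) = log_3(52) = 3.5966

Case 1: c = 3 < log_3(52) = 3.5966
T(n) = O(n^(log_3 52))

For T(n) = 52T(n/3) + O(n^3): log_3(52) = 3.5966. This is Case 1 of the Master Theorem (c < log_b(a), work dominated by leaves), giving O(n^(log_3 52)).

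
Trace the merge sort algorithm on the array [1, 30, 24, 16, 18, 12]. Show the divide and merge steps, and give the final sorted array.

Merge sort trace:

Split: [1, 30, 24, 16, 18, 12] -> [1, 30, 24] and [16, 18, 12]
  Split: [1, 30, 24] -> [1] and [30, 24]
    Split: [30, 24] -> [30] and [24]
    Merge: [30] + [24] -> [24, 30]
  Merge: [1] + [24, 30] -> [1, 24, 30]
  Split: [16, 18, 12] -> [16] and [18, 12]
    Split: [18, 12] -> [18] and [12]
    Merge: [18] + [12] -> [12, 18]
  Merge: [16] + [12, 18] -> [12, 16, 18]
Merge: [1, 24, 30] + [12, 16, 18] -> [1, 12, 16, 18, 24, 30]

Final sorted array: [1, 12, 16, 18, 24, 30]

The merge sort proceeds by recursively splitting the array and merging sorted halves.
After all merges, the sorted array is [1, 12, 16, 18, 24, 30].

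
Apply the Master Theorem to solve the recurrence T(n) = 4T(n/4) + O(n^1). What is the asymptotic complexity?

Master Theorem for T(n) = 4T(n/4) + O(n^1):

a = 4, b = 4, c = 1
log_b(a) = log_4(4) = 1.0000

Case 2: c = 1 = log_4(4) = 1.0000
T(n) = O(n^1 log n) = O(n log n)

For T(n) = 4T(n/4) + O(n^1): log_4(4) = 1.0000. This is Case 2 of the Master Theorem (c = log_b(a), equal work at all levels), giving O(n log n).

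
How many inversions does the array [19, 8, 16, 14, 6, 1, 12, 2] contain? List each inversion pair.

Finding inversions in [19, 8, 16, 14, 6, 1, 12, 2]:

(0, 1): arr[0]=19 > arr[1]=8
(0, 2): arr[0]=19 > arr[2]=16
(0, 3): arr[0]=19 > arr[3]=14
(0, 4): arr[0]=19 > arr[4]=6
(0, 5): arr[0]=19 > arr[5]=1
(0, 6): arr[0]=19 > arr[6]=12
(0, 7): arr[0]=19 > arr[7]=2
(1, 4): arr[1]=8 > arr[4]=6
(1, 5): arr[1]=8 > arr[5]=1
(1, 7): arr[1]=8 > arr[7]=2
(2, 3): arr[2]=16 > arr[3]=14
(2, 4): arr[2]=16 > arr[4]=6
(2, 5): arr[2]=16 > arr[5]=1
(2, 6): arr[2]=16 > arr[6]=12
(2, 7): arr[2]=16 > arr[7]=2
(3, 4): arr[3]=14 > arr[4]=6
(3, 5): arr[3]=14 > arr[5]=1
(3, 6): arr[3]=14 > arr[6]=12
(3, 7): arr[3]=14 > arr[7]=2
(4, 5): arr[4]=6 > arr[5]=1
(4, 7): arr[4]=6 > arr[7]=2
(6, 7): arr[6]=12 > arr[7]=2

Total inversions: 22

The array has 22 inversion(s): (0,1), (0,2), (0,3), (0,4), (0,5), (0,6), (0,7), (1,4), (1,5), (1,7), (2,3), (2,4), (2,5), (2,6), (2,7), (3,4), (3,5), (3,6), (3,7), (4,5), (4,7), (6,7). Each pair (i,j) satisfies i < j and arr[i] > arr[j].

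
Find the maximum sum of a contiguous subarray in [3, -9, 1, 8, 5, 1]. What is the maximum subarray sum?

Using Kadane's algorithm on [3, -9, 1, 8, 5, 1]:

Scanning through the array:
Position 1 (value -9): max_ending_here = -6, max_so_far = 3
Position 2 (value 1): max_ending_here = 1, max_so_far = 3
Position 3 (value 8): max_ending_here = 9, max_so_far = 9
Position 4 (value 5): max_ending_here = 14, max_so_far = 14
Position 5 (value 1): max_ending_here = 15, max_so_far = 15

Maximum subarray: [1, 8, 5, 1]
Maximum sum: 15

The maximum subarray is [1, 8, 5, 1] with sum 15. This subarray runs from index 2 to index 5.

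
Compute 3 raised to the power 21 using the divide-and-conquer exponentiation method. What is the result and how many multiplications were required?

Computing 3^21 by squaring (build up from 3^1; each line after the first costs one multiplication):

3^1 = 3
3^2 = (3^1)^2 = 3^2 = 9
3^4 = (3^2)^2 = 9^2 = 81
3^5 = 3 * 3^4 = 3 * 81 = 243
3^10 = (3^5)^2 = 243^2 = 59049
3^20 = (3^10)^2 = 59049^2 = 3486784401
3^21 = 3 * 3^20 = 3 * 3486784401 = 10460353203

Result: 10460353203
Multiplications needed: 6 (6 lines after 3^1)

3^21 = 10460353203. Using exponentiation by squaring, this requires 6 multiplications. The key idea: if the exponent is even, square the half-power; if odd, multiply by the base once.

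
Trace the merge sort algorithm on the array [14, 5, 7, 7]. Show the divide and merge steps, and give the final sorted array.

Merge sort trace:

Split: [14, 5, 7, 7] -> [14, 5] and [7, 7]
  Split: [14, 5] -> [14] and [5]
  Merge: [14] + [5] -> [5, 14]
  Split: [7, 7] -> [7] and [7]
  Merge: [7] + [7] -> [7, 7]
Merge: [5, 14] + [7, 7] -> [5, 7, 7, 14]

Final sorted array: [5, 7, 7, 14]

The merge sort proceeds by recursively splitting the array and merging sorted halves.
After all merges, the sorted array is [5, 7, 7, 14].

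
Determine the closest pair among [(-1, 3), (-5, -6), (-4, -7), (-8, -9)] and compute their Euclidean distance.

Computing all pairwise distances among 4 points:

d((-1, 3), (-5, -6)) = 9.8489
d((-1, 3), (-4, -7)) = 10.4403
d((-1, 3), (-8, -9)) = 13.8924
d((-5, -6), (-4, -7)) = 1.4142 <-- minimum
d((-5, -6), (-8, -9)) = 4.2426
d((-4, -7), (-8, -9)) = 4.4721

Closest pair: (-5, -6) and (-4, -7) with distance 1.4142

The closest pair is (-5, -6) and (-4, -7) with Euclidean distance 1.4142. For 4 points, brute-force pairwise comparison is shown above. For large n, the divide-and-conquer algorithm (sort by x, recurse on halves, check the dividing strip) achieves O(n log n).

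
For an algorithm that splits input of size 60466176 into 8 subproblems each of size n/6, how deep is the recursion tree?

For divide and conquer with division factor 6:

Problem sizes at each level:
Level 0: 60466176
Level 1: 10077696
Level 2: 1679616
Level 3: 279936
Level 4: 46656
Level 5: 7776
Level 6: 1296
Level 7: 216
Level 8: 36
Level 9: 6
Level 10: 1

The root is level 0 and the size-1 base case is level 10 (the tree spans levels 0 through 10, i.e. 11 levels counting the root), so the depth is the number of divisions: log_6(60466176) = 10

The recursion tree depth is log_6(60466176) = 10. At each level, the problem size is divided by 6, so it takes 10 divisions to reduce to a base case of size 1. The algorithm makes 8 recursive calls at each level.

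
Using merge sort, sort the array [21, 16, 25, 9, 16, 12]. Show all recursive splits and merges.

Merge sort trace:

Split: [21, 16, 25, 9, 16, 12] -> [21, 16, 25] and [9, 16, 12]
  Split: [21, 16, 25] -> [21] and [16, 25]
    Split: [16, 25] -> [16] and [25]
    Merge: [16] + [25] -> [16, 25]
  Merge: [21] + [16, 25] -> [16, 21, 25]
  Split: [9, 16, 12] -> [9] and [16, 12]
    Split: [16, 12] -> [16] and [12]
    Merge: [16] + [12] -> [12, 16]
  Merge: [9] + [12, 16] -> [9, 12, 16]
Merge: [16, 21, 25] + [9, 12, 16] -> [9, 12, 16, 16, 21, 25]

Final sorted array: [9, 12, 16, 16, 21, 25]

The merge sort proceeds by recursively splitting the array and merging sorted halves.
After all merges, the sorted array is [9, 12, 16, 16, 21, 25].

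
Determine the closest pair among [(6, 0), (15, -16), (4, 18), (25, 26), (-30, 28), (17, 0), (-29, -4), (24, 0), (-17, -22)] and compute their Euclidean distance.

Computing all pairwise distances among 9 points:

d((6, 0), (15, -16)) = 18.3576
d((6, 0), (4, 18)) = 18.1108
d((6, 0), (25, 26)) = 32.2025
d((6, 0), (-30, 28)) = 45.607
d((6, 0), (17, 0)) = 11.0
d((6, 0), (-29, -4)) = 35.2278
d((6, 0), (24, 0)) = 18.0
d((6, 0), (-17, -22)) = 31.8277
d((15, -16), (4, 18)) = 35.7351
d((15, -16), (25, 26)) = 43.1741
d((15, -16), (-30, 28)) = 62.9365
d((15, -16), (17, 0)) = 16.1245
d((15, -16), (-29, -4)) = 45.607
d((15, -16), (24, 0)) = 18.3576
d((15, -16), (-17, -22)) = 32.5576
d((4, 18), (25, 26)) = 22.4722
d((4, 18), (-30, 28)) = 35.4401
d((4, 18), (17, 0)) = 22.2036
d((4, 18), (-29, -4)) = 39.6611
d((4, 18), (24, 0)) = 26.9072
d((4, 18), (-17, -22)) = 45.1774
d((25, 26), (-30, 28)) = 55.0364
d((25, 26), (17, 0)) = 27.2029
d((25, 26), (-29, -4)) = 61.7738
d((25, 26), (24, 0)) = 26.0192
d((25, 26), (-17, -22)) = 63.7809
d((-30, 28), (17, 0)) = 54.7083
d((-30, 28), (-29, -4)) = 32.0156
d((-30, 28), (24, 0)) = 60.8276
d((-30, 28), (-17, -22)) = 51.6624
d((17, 0), (-29, -4)) = 46.1736
d((17, 0), (24, 0)) = 7.0 <-- minimum
d((17, 0), (-17, -22)) = 40.4969
d((-29, -4), (24, 0)) = 53.1507
d((-29, -4), (-17, -22)) = 21.6333
d((24, 0), (-17, -22)) = 46.5296

Closest pair: (17, 0) and (24, 0) with distance 7.0

The closest pair is (17, 0) and (24, 0) with Euclidean distance 7.0. For 9 points, brute-force pairwise comparison is shown above. For large n, the divide-and-conquer algorithm (sort by x, recurse on halves, check the dividing strip) achieves O(n log n).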